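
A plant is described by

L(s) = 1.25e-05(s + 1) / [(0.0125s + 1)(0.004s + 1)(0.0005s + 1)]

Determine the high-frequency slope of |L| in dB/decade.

-40 dB/decade

Each pole contributes −20 dB/decade at high frequency; each zero contributes +20 dB/decade.
Net: 1 zero(s) − 3 pole(s) → -40 dB/decade.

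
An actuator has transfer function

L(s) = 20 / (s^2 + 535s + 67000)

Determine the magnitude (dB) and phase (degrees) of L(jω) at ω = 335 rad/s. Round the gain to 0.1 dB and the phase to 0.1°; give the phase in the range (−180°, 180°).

-79.3 dB, -104.2°

Substitute s = j335:
Numerator: 20 = 20 + j0
Denominator: (j335)^2 + 535(j335) + 67000 = -45225 + j179225
|N| = √(20² + 0²) ≈ 20, ∠N ≈ 0.00°
|D| = √(45225² + 179225²) ≈ 1.8484e+05, ∠D ≈ 104.16°
|L| = 20 / 1.8484e+05 ≈ 0.0001082
Gain = 20 log₁₀(0.0001082) ≈ -79.32 dB
∠L = 0.00° − 104.16° = -104.16°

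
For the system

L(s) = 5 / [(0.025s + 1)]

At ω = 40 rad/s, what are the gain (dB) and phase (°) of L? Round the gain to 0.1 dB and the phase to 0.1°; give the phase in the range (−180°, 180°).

At ω = 40 rad/s:
pole (1 + j40·0.025) = 1 + j1 → |·| ≈ 1.4142, ∠ ≈ 45.00°
|L| = 5 · 1 / (1.4142) ≈ 3.5356
Gain = 20 log₁₀(3.5356) ≈ 10.97 dB
∠L = (0°) − (45.00°) = -45.00°

11.0 dB, -45.0°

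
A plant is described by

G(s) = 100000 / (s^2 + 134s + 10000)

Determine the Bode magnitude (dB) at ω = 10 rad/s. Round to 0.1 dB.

20.0 dB

At s = jω = j10:
quadratic: (j10)² + 134·j10 + 10000 = 9900 + j1340 → |·| ≈ 9990.3, ∠ ≈ 7.71°
|G| = 100000 / 9990.3 ≈ 10.01
Gain = 20 log₁₀(10.01) ≈ 20.01 dB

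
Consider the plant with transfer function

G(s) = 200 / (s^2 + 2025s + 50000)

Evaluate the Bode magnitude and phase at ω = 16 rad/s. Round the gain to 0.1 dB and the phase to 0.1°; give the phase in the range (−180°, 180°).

-49.5 dB, -33.1°

Substitute s = j16:
Numerator: 200 = 200 + j0
Denominator: (j16)^2 + 2025(j16) + 50000 = 49744 + j32400
|N| = √(200² + 0²) ≈ 200, ∠N ≈ 0.00°
|D| = √(49744² + 32400²) ≈ 59365, ∠D ≈ 33.08°
|G| = 200 / 59365 ≈ 0.003369
Gain = 20 log₁₀(0.003369) ≈ -49.45 dB
∠G = 0.00° − 33.08° = -33.08°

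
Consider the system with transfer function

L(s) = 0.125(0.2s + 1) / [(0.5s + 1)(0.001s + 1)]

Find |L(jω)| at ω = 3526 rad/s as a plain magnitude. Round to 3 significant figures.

0.0136

At ω = 3526 rad/s:
zero (1 + j3526·0.2) = 1 + j705.2 → |·| ≈ 705.2, ∠ ≈ 89.92°
pole (1 + j3526·0.5) = 1 + j1763 → |·| ≈ 1763, ∠ ≈ 89.97°
pole (1 + j3526·0.001) = 1 + j3.526 → |·| ≈ 3.6651, ∠ ≈ 74.17°
|L| = 0.125 · 705.2 / (1763 · 3.6651) ≈ 0.013642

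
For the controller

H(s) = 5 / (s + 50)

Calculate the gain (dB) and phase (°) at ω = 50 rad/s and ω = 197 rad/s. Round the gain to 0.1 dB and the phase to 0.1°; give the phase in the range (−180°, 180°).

Substitute s = j50:
Numerator: 5 = 5 + j0
Denominator: (j50) + 50 = 50 + j50
|N| = √(5² + 0²) ≈ 5, ∠N ≈ 0.00°
|D| = √(50² + 50²) ≈ 70.711, ∠D ≈ 45.00°
|H| = 5 / 70.711 ≈ 0.07071
Gain = 20 log₁₀(0.07071) ≈ -23.01 dB
∠H = 0.00° − 45.00° = -45.00°

Substitute s = j197:
Numerator: 5 = 5 + j0
Denominator: (j197) + 50 = 50 + j197
|N| = √(5² + 0²) ≈ 5, ∠N ≈ 0.00°
|D| = √(50² + 197²) ≈ 203.25, ∠D ≈ 75.76°
|H| = 5 / 203.25 ≈ 0.0246
Gain = 20 log₁₀(0.0246) ≈ -32.18 dB
∠H = 0.00° − 75.76° = -75.76°

ω = 50: -23.0 dB, -45.0°; ω = 197: -32.2 dB, -75.8°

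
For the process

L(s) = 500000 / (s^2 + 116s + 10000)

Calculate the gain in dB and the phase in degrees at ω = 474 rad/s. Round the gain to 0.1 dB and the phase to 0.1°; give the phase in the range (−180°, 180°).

7.1 dB, -165.6°

At s = jω = j474:
quadratic: (j474)² + 116·j474 + 10000 = -214676 + j54984 → |·| ≈ 2.2161e+05, ∠ ≈ 165.63°
|L| = 500000 / 2.2161e+05 ≈ 2.2562
Gain = 20 log₁₀(2.2562) ≈ 7.07 dB
∠L = 0.00° − 165.63° = -165.63°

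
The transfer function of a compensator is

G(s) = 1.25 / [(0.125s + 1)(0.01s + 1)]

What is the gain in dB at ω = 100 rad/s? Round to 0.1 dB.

At ω = 100 rad/s:
pole (1 + j100·0.125) = 1 + j12.5 → |·| ≈ 12.54, ∠ ≈ 85.43°
pole (1 + j100·0.01) = 1 + j1 → |·| ≈ 1.4142, ∠ ≈ 45.00°
|G| = 1.25 · 1 / (12.54 · 1.4142) ≈ 0.070486
Gain = 20 log₁₀(0.070486) ≈ -23.04 dB

-23.0 dB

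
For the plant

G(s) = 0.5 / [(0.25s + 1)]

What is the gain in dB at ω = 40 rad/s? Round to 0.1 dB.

-26.1 dB

At ω = 40 rad/s:
pole (1 + j40·0.25) = 1 + j10 → |·| ≈ 10.05, ∠ ≈ 84.29°
|G| = 0.5 · 1 / (10.05) ≈ 0.049751
Gain = 20 log₁₀(0.049751) ≈ -26.06 dB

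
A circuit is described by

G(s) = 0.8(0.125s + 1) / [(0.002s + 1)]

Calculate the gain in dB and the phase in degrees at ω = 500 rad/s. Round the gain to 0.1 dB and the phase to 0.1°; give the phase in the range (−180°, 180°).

31.0 dB, 44.1°

At ω = 500 rad/s:
zero (1 + j500·0.125) = 1 + j62.5 → |·| ≈ 62.508, ∠ ≈ 89.08°
pole (1 + j500·0.002) = 1 + j1 → |·| ≈ 1.4142, ∠ ≈ 45.00°
|G| = 0.8 · 62.508 / (1.4142) ≈ 35.36
Gain = 20 log₁₀(35.36) ≈ 30.97 dB
∠G = (89.08°) − (45.00°) = 44.08°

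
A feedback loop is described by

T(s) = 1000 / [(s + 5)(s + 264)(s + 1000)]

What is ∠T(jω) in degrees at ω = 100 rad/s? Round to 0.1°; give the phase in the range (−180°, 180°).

-113.6°

At s = jω = j100:
pole (s+5): 5 + j100 → |·| = √(5²+100²) = √10025 ≈ 100.12, ∠ = arctan(100/5) ≈ 87.14°
pole (s+264): 264 + j100 → |·| = √(264²+100²) = √79696 ≈ 282.3, ∠ = arctan(100/264) ≈ 20.75°
pole (s+1000): 1000 + j100 → |·| = √(1000²+100²) = √1010000 ≈ 1005, ∠ = arctan(100/1000) ≈ 5.71°
∠T = 0.00° − 113.60° = -113.60°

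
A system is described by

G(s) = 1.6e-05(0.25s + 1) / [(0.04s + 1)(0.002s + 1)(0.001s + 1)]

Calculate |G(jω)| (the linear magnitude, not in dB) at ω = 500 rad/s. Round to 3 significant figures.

At ω = 500 rad/s:
zero (1 + j500·0.25) = 1 + j125 → |·| ≈ 125, ∠ ≈ 89.54°
pole (1 + j500·0.04) = 1 + j20 → |·| ≈ 20.025, ∠ ≈ 87.14°
pole (1 + j500·0.002) = 1 + j1 → |·| ≈ 1.4142, ∠ ≈ 45.00°
pole (1 + j500·0.001) = 1 + j0.5 → |·| ≈ 1.118, ∠ ≈ 26.57°
|G| = 1.6e-05 · 125 / (20.025 · 1.4142 · 1.118) ≈ 6.3169e-05

6.32e-05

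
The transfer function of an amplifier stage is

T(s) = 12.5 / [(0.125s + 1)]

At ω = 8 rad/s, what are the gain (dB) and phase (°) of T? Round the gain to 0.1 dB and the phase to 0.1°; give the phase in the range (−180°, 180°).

At ω = 8 rad/s:
pole (1 + j8·0.125) = 1 + j1 → |·| ≈ 1.4142, ∠ ≈ 45.00°
|T| = 12.5 · 1 / (1.4142) ≈ 8.8389
Gain = 20 log₁₀(8.8389) ≈ 18.93 dB
∠T = (0°) − (45.00°) = -45.00°

18.9 dB, -45.0°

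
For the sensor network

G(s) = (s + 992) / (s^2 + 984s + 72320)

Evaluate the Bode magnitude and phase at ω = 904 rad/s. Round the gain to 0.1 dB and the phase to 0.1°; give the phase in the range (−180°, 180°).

-58.7 dB, -87.6°

Substitute s = j904:
Numerator: (j904) + 992 = 992 + j904
Denominator: (j904)^2 + 984(j904) + 72320 = -744896 + j889536
|N| = √(992² + 904²) ≈ 1342.1, ∠N ≈ 42.34°
|D| = √(744896² + 889536²) ≈ 1.1602e+06, ∠D ≈ 129.94°
|G| = 1342.1 / 1.1602e+06 ≈ 0.0011568
Gain = 20 log₁₀(0.0011568) ≈ -58.73 dB
∠G = 42.34° − 129.94° = -87.60°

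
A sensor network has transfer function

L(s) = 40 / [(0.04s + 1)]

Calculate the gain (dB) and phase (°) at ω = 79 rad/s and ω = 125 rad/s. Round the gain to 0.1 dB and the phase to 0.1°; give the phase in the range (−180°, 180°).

At ω = 79 rad/s:
pole (1 + j79·0.04) = 1 + j3.16 → |·| ≈ 3.3145, ∠ ≈ 72.44°
|L| = 40 · 1 / (3.3145) ≈ 12.068
Gain = 20 log₁₀(12.068) ≈ 21.63 dB
∠L = (0°) − (72.44°) = -72.44°

At ω = 125 rad/s:
pole (1 + j125·0.04) = 1 + j5 → |·| ≈ 5.099, ∠ ≈ 78.69°
|L| = 40 · 1 / (5.099) ≈ 7.8447
Gain = 20 log₁₀(7.8447) ≈ 17.89 dB
∠L = (0°) − (78.69°) = -78.69°

ω = 79: 21.6 dB, -72.4°; ω = 125: 17.9 dB, -78.7°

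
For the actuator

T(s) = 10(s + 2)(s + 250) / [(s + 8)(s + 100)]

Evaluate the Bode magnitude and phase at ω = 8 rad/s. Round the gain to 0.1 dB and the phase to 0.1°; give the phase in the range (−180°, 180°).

25.2 dB, 28.2°

At s = jω = j8:
zero (s+2): 2 + j8 → |·| = √(2²+8²) = √68 ≈ 8.2462, ∠ = arctan(8/2) ≈ 75.96°
zero (s+250): 250 + j8 → |·| = √(250²+8²) = √62564 ≈ 250.13, ∠ = arctan(8/250) ≈ 1.83°
pole (s+8): 8 + j8 → |·| = √(8²+8²) = √128 ≈ 11.314, ∠ = arctan(8/8) ≈ 45.00°
pole (s+100): 100 + j8 → |·| = √(100²+8²) = √10064 ≈ 100.32, ∠ = arctan(8/100) ≈ 4.57°
|T| = 10 · 2062.6 / 1135 ≈ 18.173
Gain = 20 log₁₀(18.173) ≈ 25.19 dB
∠T = 77.79° − 49.57° = 28.22°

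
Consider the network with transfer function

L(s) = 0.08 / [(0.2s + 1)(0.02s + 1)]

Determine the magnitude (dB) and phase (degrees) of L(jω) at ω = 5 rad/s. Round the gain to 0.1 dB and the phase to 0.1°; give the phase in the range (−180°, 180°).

-25.0 dB, -50.7°

At ω = 5 rad/s:
pole (1 + j5·0.2) = 1 + j1 → |·| ≈ 1.4142, ∠ ≈ 45.00°
pole (1 + j5·0.02) = 1 + j0.1 → |·| ≈ 1.005, ∠ ≈ 5.71°
|L| = 0.08 · 1 / (1.4142 · 1.005) ≈ 0.056288
Gain = 20 log₁₀(0.056288) ≈ -24.99 dB
∠L = (0°) − (45.00° + 5.71°) = -50.71°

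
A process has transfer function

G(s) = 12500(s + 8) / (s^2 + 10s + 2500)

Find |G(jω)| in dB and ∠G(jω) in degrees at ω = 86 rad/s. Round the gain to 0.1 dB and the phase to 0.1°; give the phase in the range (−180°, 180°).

46.7 dB, -85.4°

At s = jω = j86:
zero (s+8): 8 + j86 → |·| = √(8²+86²) = √7460 ≈ 86.371, ∠ = arctan(86/8) ≈ 84.69°
quadratic: (j86)² + 10·j86 + 2500 = -4896 + j860 → |·| ≈ 4971, ∠ ≈ 170.04°
|G| = 12500 · 86.371 / 4971 ≈ 217.19
Gain = 20 log₁₀(217.19) ≈ 46.74 dB
∠G = 84.69° − 170.04° = -85.35°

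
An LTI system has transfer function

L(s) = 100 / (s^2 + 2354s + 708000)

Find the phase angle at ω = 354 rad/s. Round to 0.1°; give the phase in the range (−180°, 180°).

-55.0°

Substitute s = j354:
Numerator: 100 = 100 + j0
Denominator: (j354)^2 + 2354(j354) + 708000 = 582684 + j833316
|N| = √(100² + 0²) ≈ 100, ∠N ≈ 0.00°
|D| = √(582684² + 833316²) ≈ 1.0168e+06, ∠D ≈ 55.04°
∠L = 0.00° − 55.04° = -55.04°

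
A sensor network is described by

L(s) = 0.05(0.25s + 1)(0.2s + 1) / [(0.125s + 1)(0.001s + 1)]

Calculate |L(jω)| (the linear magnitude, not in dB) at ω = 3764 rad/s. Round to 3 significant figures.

19.3

At ω = 3764 rad/s:
zero (1 + j3764·0.25) = 1 + j941 → |·| ≈ 941, ∠ ≈ 89.94°
zero (1 + j3764·0.2) = 1 + j752.8 → |·| ≈ 752.8, ∠ ≈ 89.92°
pole (1 + j3764·0.125) = 1 + j470.5 → |·| ≈ 470.5, ∠ ≈ 89.88°
pole (1 + j3764·0.001) = 1 + j3.764 → |·| ≈ 3.8946, ∠ ≈ 75.12°
|L| = 0.05 · 941 · 752.8 / (470.5 · 3.8946) ≈ 19.329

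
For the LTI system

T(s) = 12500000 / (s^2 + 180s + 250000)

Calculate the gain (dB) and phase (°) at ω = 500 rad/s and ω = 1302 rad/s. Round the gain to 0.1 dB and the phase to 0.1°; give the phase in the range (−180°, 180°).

At s = jω = j500:
quadratic: (j500)² + 180·j500 + 250000 = 0 + j90000 → |·| ≈ 90000, ∠ ≈ 90.00°
|T| = 12500000 / 90000 ≈ 138.89
Gain = 20 log₁₀(138.89) ≈ 42.85 dB
∠T = 0.00° − 90.00° = -90.00°

At s = jω = j1302:
quadratic: (j1302)² + 180·j1302 + 250000 = -1445204 + j234360 → |·| ≈ 1.4641e+06, ∠ ≈ 170.79°
|T| = 12500000 / 1.4641e+06 ≈ 8.5377
Gain = 20 log₁₀(8.5377) ≈ 18.63 dB
∠T = 0.00° − 170.79° = -170.79°

ω = 500: 42.9 dB, -90.0°; ω = 1302: 18.6 dB, -170.8°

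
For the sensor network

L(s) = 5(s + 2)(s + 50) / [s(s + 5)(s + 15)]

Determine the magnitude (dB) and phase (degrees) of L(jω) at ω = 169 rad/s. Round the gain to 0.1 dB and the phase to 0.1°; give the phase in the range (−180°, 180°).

-30.3 dB, -100.4°

At s = jω = j169:
zero (s+2): 2 + j169 → |·| = √(2²+169²) = √28565 ≈ 169.01, ∠ = arctan(169/2) ≈ 89.32°
zero (s+50): 50 + j169 → |·| = √(50²+169²) = √31061 ≈ 176.24, ∠ = arctan(169/50) ≈ 73.52°
pole (s+5): 5 + j169 → |·| = √(5²+169²) = √28586 ≈ 169.07, ∠ = arctan(169/5) ≈ 88.31°
pole (s+15): 15 + j169 → |·| = √(15²+169²) = √28786 ≈ 169.66, ∠ = arctan(169/15) ≈ 84.93°
pole at origin: |s| = 169, ∠ = 90.00° (in denominator)
|L| = 5 · 29786 / 4.8477e+06 ≈ 0.030722
Gain = 20 log₁₀(0.030722) ≈ -30.25 dB
∠L = 162.84° − 263.24° = -100.40°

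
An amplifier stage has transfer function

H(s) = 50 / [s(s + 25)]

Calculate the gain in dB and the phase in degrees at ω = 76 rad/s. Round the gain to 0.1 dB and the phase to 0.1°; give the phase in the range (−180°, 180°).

-41.7 dB, -161.8°

At s = jω = j76:
pole (s+25): 25 + j76 → |·| = √(25²+76²) = √6401 ≈ 80.006, ∠ = arctan(76/25) ≈ 71.79°
pole at origin: |s| = 76, ∠ = 90.00° (in denominator)
|H| = 50 / 6080.5 ≈ 0.008223
Gain = 20 log₁₀(0.008223) ≈ -41.70 dB
∠H = 0.00° − 161.79° = -161.79°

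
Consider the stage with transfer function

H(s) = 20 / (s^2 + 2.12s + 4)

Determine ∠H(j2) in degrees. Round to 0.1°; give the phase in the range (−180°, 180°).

-90.0°

At s = jω = j2:
quadratic: (j2)² + 2.12·j2 + 4 = 0 + j4.24 → |·| ≈ 4.24, ∠ ≈ 90.00°
∠H = 0.00° − 90.00° = -90.00°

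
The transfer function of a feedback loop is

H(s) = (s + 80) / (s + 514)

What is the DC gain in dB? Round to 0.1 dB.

-16.2 dB

H(0) = 1·80 / (514) ≈ 0.15564
20 log₁₀(0.15564) ≈ -16.16 dB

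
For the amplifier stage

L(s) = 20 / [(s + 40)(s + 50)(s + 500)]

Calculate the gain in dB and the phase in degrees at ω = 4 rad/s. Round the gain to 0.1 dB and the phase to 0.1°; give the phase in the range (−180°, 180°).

-94.1 dB, -10.7°

At s = jω = j4:
pole (s+40): 40 + j4 → |·| = √(40²+4²) = √1616 ≈ 40.2, ∠ = arctan(4/40) ≈ 5.71°
pole (s+50): 50 + j4 → |·| = √(50²+4²) = √2516 ≈ 50.16, ∠ = arctan(4/50) ≈ 4.57°
pole (s+500): 500 + j4 → |·| = √(500²+4²) = √250016 ≈ 500.02, ∠ = arctan(4/500) ≈ 0.46°
|L| = 20 / 1.0083e+06 ≈ 1.9835e-05
Gain = 20 log₁₀(1.9835e-05) ≈ -94.05 dB
∠L = 0.00° − 10.74° = -10.74°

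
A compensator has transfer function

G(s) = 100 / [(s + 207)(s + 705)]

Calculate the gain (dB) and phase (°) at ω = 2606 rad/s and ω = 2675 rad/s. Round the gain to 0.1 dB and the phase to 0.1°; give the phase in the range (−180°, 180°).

At s = jω = j2606:
pole (s+207): 207 + j2606 → |·| = √(207²+2606²) = √6834085 ≈ 2614.2, ∠ = arctan(2606/207) ≈ 85.46°
pole (s+705): 705 + j2606 → |·| = √(705²+2606²) = √7288261 ≈ 2699.7, ∠ = arctan(2606/705) ≈ 74.86°
|G| = 100 / 7.0576e+06 ≈ 1.4169e-05
Gain = 20 log₁₀(1.4169e-05) ≈ -96.97 dB
∠G = 0.00° − 160.32° = -160.32°

At s = jω = j2675:
pole (s+207): 207 + j2675 → |·| = √(207²+2675²) = √7198474 ≈ 2683, ∠ = arctan(2675/207) ≈ 85.58°
pole (s+705): 705 + j2675 → |·| = √(705²+2675²) = √7652650 ≈ 2766.3, ∠ = arctan(2675/705) ≈ 75.24°
|G| = 100 / 7.422e+06 ≈ 1.3473e-05
Gain = 20 log₁₀(1.3473e-05) ≈ -97.41 dB
∠G = 0.00° − 160.82° = -160.82°

ω = 2606: -97.0 dB, -160.3°; ω = 2675: -97.4 dB, -160.8°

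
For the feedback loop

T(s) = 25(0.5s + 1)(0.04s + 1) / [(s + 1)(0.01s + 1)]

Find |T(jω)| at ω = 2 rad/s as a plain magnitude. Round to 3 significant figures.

15.9

At ω = 2 rad/s:
zero (1 + j2·0.5) = 1 + j1 → |·| ≈ 1.4142, ∠ ≈ 45.00°
zero (1 + j2·0.04) = 1 + j0.08 → |·| ≈ 1.0032, ∠ ≈ 4.57°
pole (1 + j2·1) = 1 + j2 → |·| ≈ 2.2361, ∠ ≈ 63.43°
pole (1 + j2·0.01) = 1 + j0.02 → |·| ≈ 1.0002, ∠ ≈ 1.15°
|T| = 25 · 1.4142 · 1.0032 / (2.2361 · 1.0002) ≈ 15.858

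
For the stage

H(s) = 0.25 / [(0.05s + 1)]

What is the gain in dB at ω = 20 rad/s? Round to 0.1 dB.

-15.1 dB

At ω = 20 rad/s:
pole (1 + j20·0.05) = 1 + j1 → |·| ≈ 1.4142, ∠ ≈ 45.00°
|H| = 0.25 · 1 / (1.4142) ≈ 0.17678
Gain = 20 log₁₀(0.17678) ≈ -15.05 dB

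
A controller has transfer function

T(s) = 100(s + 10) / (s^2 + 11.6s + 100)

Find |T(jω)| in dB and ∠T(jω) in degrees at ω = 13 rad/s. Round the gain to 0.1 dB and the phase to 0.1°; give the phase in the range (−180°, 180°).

At s = jω = j13:
zero (s+10): 10 + j13 → |·| = √(10²+13²) = √269 ≈ 16.401, ∠ = arctan(13/10) ≈ 52.43°
quadratic: (j13)² + 11.6·j13 + 100 = -69 + j150.8 → |·| ≈ 165.84, ∠ ≈ 114.59°
|T| = 100 · 16.401 / 165.84 ≈ 9.8897
Gain = 20 log₁₀(9.8897) ≈ 19.90 dB
∠T = 52.43° − 114.59° = -62.16°

19.9 dB, -62.2°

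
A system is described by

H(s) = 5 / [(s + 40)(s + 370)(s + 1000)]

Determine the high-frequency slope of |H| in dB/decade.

-60 dB/decade

Each pole contributes −20 dB/decade at high frequency; each zero contributes +20 dB/decade.
Net: 0 zero(s) − 3 pole(s) → -60 dB/decade.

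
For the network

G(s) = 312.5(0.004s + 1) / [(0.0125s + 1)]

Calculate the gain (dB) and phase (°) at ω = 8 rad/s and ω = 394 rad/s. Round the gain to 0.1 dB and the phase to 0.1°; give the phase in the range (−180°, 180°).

At ω = 8 rad/s:
zero (1 + j8·0.004) = 1 + j0.032 → |·| ≈ 1.0005, ∠ ≈ 1.83°
pole (1 + j8·0.0125) = 1 + j0.1 → |·| ≈ 1.005, ∠ ≈ 5.71°
|G| = 312.5 · 1.0005 / (1.005) ≈ 311.1
Gain = 20 log₁₀(311.1) ≈ 49.86 dB
∠G = (1.83°) − (5.71°) = -3.88°

At ω = 394 rad/s:
zero (1 + j394·0.004) = 1 + j1.576 → |·| ≈ 1.8665, ∠ ≈ 57.60°
pole (1 + j394·0.0125) = 1 + j4.925 → |·| ≈ 5.0255, ∠ ≈ 78.52°
|G| = 312.5 · 1.8665 / (5.0255) ≈ 116.06
Gain = 20 log₁₀(116.06) ≈ 41.29 dB
∠G = (57.60°) − (78.52°) = -20.92°

ω = 8: 49.9 dB, -3.9°; ω = 394: 41.3 dB, -20.9°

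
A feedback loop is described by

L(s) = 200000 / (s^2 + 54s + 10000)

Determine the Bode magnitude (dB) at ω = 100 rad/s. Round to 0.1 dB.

31.4 dB

At s = jω = j100:
quadratic: (j100)² + 54·j100 + 10000 = 0 + j5400 → |·| ≈ 5400, ∠ ≈ 90.00°
|L| = 200000 / 5400 ≈ 37.037
Gain = 20 log₁₀(37.037) ≈ 31.37 dB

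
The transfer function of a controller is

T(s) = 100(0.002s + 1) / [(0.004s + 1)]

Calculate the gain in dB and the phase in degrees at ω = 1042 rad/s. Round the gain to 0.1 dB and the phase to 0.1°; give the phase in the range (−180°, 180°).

34.6 dB, -12.1°

At ω = 1042 rad/s:
zero (1 + j1042·0.002) = 1 + j2.084 → |·| ≈ 2.3115, ∠ ≈ 64.37°
pole (1 + j1042·0.004) = 1 + j4.168 → |·| ≈ 4.2863, ∠ ≈ 76.51°
|T| = 100 · 2.3115 / (4.2863) ≈ 53.928
Gain = 20 log₁₀(53.928) ≈ 34.64 dB
∠T = (64.37°) − (76.51°) = -12.14°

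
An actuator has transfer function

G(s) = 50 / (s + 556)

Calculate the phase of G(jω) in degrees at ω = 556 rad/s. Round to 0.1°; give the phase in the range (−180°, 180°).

Substitute s = j556:
Numerator: 50 = 50 + j0
Denominator: (j556) + 556 = 556 + j556
|N| = √(50² + 0²) ≈ 50, ∠N ≈ 0.00°
|D| = √(556² + 556²) ≈ 786.3, ∠D ≈ 45.00°
∠G = 0.00° − 45.00° = -45.00°

-45.0°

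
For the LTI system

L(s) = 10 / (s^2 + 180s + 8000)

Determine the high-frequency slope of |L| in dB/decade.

Each pole contributes −20 dB/decade at high frequency; each zero contributes +20 dB/decade.
Net: 0 zero(s) − 2 pole(s) → -40 dB/decade.

-40 dB/decade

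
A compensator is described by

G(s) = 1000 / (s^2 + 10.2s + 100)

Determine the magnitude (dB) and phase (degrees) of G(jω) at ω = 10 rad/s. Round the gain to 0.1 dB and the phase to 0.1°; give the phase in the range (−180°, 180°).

At s = jω = j10:
quadratic: (j10)² + 10.2·j10 + 100 = 0 + j102 → |·| ≈ 102, ∠ ≈ 90.00°
|G| = 1000 / 102 ≈ 9.8039
Gain = 20 log₁₀(9.8039) ≈ 19.83 dB
∠G = 0.00° − 90.00° = -90.00°

19.8 dB, -90.0°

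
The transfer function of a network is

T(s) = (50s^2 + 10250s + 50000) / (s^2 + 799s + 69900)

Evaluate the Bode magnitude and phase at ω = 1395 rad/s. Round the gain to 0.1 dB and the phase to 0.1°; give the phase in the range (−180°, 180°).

Substitute s = j1395:
Numerator: 50(j1395)^2 + 10250(j1395) + 50000 = -97251250 + j14298750
Denominator: (j1395)^2 + 799(j1395) + 69900 = -1876125 + j1114605
|N| = √(97251250² + 14298750²) ≈ 9.8297e+07, ∠N ≈ 171.64°
|D| = √(1876125² + 1114605²) ≈ 2.1822e+06, ∠D ≈ 149.29°
|T| = 9.8297e+07 / 2.1822e+06 ≈ 45.045
Gain = 20 log₁₀(45.045) ≈ 33.07 dB
∠T = 171.64° − 149.29° = 22.35°

33.1 dB, 22.4°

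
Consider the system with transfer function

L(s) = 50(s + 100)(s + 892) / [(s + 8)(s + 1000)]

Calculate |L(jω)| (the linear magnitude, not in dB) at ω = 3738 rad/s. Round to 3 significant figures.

At s = jω = j3738:
zero (s+100): 100 + j3738 → |·| = √(100²+3738²) = √13982644 ≈ 3739.3, ∠ = arctan(3738/100) ≈ 88.47°
zero (s+892): 892 + j3738 → |·| = √(892²+3738²) = √14768308 ≈ 3843, ∠ = arctan(3738/892) ≈ 76.58°
pole (s+8): 8 + j3738 → |·| = √(8²+3738²) = √13972708 ≈ 3738, ∠ = arctan(3738/8) ≈ 89.88°
pole (s+1000): 1000 + j3738 → |·| = √(1000²+3738²) = √14972644 ≈ 3869.5, ∠ = arctan(3738/1000) ≈ 75.02°
|L| = 50 · 1.437e+07 / 1.4464e+07 ≈ 49.675

49.7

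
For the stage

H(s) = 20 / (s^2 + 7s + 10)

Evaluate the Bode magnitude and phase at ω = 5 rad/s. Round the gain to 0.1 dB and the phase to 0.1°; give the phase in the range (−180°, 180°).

-5.6 dB, -113.2°

Substitute s = j5:
Numerator: 20 = 20 + j0
Denominator: (j5)^2 + 7(j5) + 10 = -15 + j35
|N| = √(20² + 0²) ≈ 20, ∠N ≈ 0.00°
|D| = √(15² + 35²) ≈ 38.079, ∠D ≈ 113.20°
|H| = 20 / 38.079 ≈ 0.52522
Gain = 20 log₁₀(0.52522) ≈ -5.59 dB
∠H = 0.00° − 113.20° = -113.20°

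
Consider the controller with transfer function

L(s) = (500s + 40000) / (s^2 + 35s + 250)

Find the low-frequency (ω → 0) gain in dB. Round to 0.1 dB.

L(0) = 40000 / 250 = 160
20 log₁₀(160) ≈ 44.08 dB

44.1 dB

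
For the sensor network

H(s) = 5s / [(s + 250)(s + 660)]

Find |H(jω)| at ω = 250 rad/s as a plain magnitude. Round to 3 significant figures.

At s = jω = j250:
zero at origin: s = j250 → |·| = 250, ∠ = 90.00°
pole (s+250): 250 + j250 → |·| = √(250²+250²) = √125000 ≈ 353.55, ∠ = arctan(250/250) ≈ 45.00°
pole (s+660): 660 + j250 → |·| = √(660²+250²) = √498100 ≈ 705.76, ∠ = arctan(250/660) ≈ 20.75°
|H| = 5 · 250 / 2.4952e+05 ≈ 0.0050096

0.00501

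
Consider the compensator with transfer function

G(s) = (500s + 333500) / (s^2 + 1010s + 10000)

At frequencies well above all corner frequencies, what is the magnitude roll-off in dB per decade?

Each pole contributes −20 dB/decade at high frequency; each zero contributes +20 dB/decade.
Net: 1 zero(s) − 2 pole(s) → -20 dB/decade.

-20 dB/decade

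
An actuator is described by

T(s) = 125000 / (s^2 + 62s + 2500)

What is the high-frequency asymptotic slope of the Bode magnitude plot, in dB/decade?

Each pole contributes −20 dB/decade at high frequency; each zero contributes +20 dB/decade.
Net: 0 zero(s) − 2 pole(s) → -40 dB/decade.

-40 dB/decade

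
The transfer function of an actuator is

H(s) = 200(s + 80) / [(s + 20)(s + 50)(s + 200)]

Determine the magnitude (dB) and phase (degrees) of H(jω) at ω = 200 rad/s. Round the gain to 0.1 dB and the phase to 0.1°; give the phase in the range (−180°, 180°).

-48.7 dB, -137.1°

At s = jω = j200:
zero (s+80): 80 + j200 → |·| = √(80²+200²) = √46400 ≈ 215.41, ∠ = arctan(200/80) ≈ 68.20°
pole (s+20): 20 + j200 → |·| = √(20²+200²) = √40400 ≈ 201, ∠ = arctan(200/20) ≈ 84.29°
pole (s+50): 50 + j200 → |·| = √(50²+200²) = √42500 ≈ 206.16, ∠ = arctan(200/50) ≈ 75.96°
pole (s+200): 200 + j200 → |·| = √(200²+200²) = √80000 ≈ 282.84, ∠ = arctan(200/200) ≈ 45.00°
|H| = 200 · 215.41 / 1.172e+07 ≈ 0.0036759
Gain = 20 log₁₀(0.0036759) ≈ -48.69 dB
∠H = 68.20° − 205.25° = -137.05°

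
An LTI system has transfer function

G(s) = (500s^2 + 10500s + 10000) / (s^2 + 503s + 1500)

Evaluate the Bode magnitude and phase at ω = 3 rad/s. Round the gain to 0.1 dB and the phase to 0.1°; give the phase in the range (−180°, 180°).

Substitute s = j3:
Numerator: 500(j3)^2 + 10500(j3) + 10000 = 5500 + j31500
Denominator: (j3)^2 + 503(j3) + 1500 = 1491 + j1509
|N| = √(5500² + 31500²) ≈ 31977, ∠N ≈ 80.10°
|D| = √(1491² + 1509²) ≈ 2121.4, ∠D ≈ 45.34°
|G| = 31977 / 2121.4 ≈ 15.074
Gain = 20 log₁₀(15.074) ≈ 23.56 dB
∠G = 80.10° − 45.34° = 34.76°

23.6 dB, 34.8°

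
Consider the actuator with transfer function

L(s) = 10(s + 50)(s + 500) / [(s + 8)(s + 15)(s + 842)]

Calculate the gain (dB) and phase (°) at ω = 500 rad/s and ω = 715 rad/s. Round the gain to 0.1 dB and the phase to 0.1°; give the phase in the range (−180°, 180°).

At s = jω = j500:
zero (s+50): 50 + j500 → |·| = √(50²+500²) = √252500 ≈ 502.49, ∠ = arctan(500/50) ≈ 84.29°
zero (s+500): 500 + j500 → |·| = √(500²+500²) = √500000 ≈ 707.11, ∠ = arctan(500/500) ≈ 45.00°
pole (s+8): 8 + j500 → |·| = √(8²+500²) = √250064 ≈ 500.06, ∠ = arctan(500/8) ≈ 89.08°
pole (s+15): 15 + j500 → |·| = √(15²+500²) = √250225 ≈ 500.22, ∠ = arctan(500/15) ≈ 88.28°
pole (s+842): 842 + j500 → |·| = √(842²+500²) = √958964 ≈ 979.27, ∠ = arctan(500/842) ≈ 30.70°
|L| = 10 · 3.5532e+05 / 2.4495e+08 ≈ 0.014506
Gain = 20 log₁₀(0.014506) ≈ -36.77 dB
∠L = 129.29° − 208.06° = -78.77°

At s = jω = j715:
zero (s+50): 50 + j715 → |·| = √(50²+715²) = √513725 ≈ 716.75, ∠ = arctan(715/50) ≈ 86.00°
zero (s+500): 500 + j715 → |·| = √(500²+715²) = √761225 ≈ 872.48, ∠ = arctan(715/500) ≈ 55.03°
pole (s+8): 8 + j715 → |·| = √(8²+715²) = √511289 ≈ 715.04, ∠ = arctan(715/8) ≈ 89.36°
pole (s+15): 15 + j715 → |·| = √(15²+715²) = √511450 ≈ 715.16, ∠ = arctan(715/15) ≈ 88.80°
pole (s+842): 842 + j715 → |·| = √(842²+715²) = √1220189 ≈ 1104.6, ∠ = arctan(715/842) ≈ 40.34°
|L| = 10 · 6.2535e+05 / 5.6486e+08 ≈ 0.011071
Gain = 20 log₁₀(0.011071) ≈ -39.12 dB
∠L = 141.03° − 218.50° = -77.47°

ω = 500: -36.8 dB, -78.8°; ω = 715: -39.1 dB, -77.5°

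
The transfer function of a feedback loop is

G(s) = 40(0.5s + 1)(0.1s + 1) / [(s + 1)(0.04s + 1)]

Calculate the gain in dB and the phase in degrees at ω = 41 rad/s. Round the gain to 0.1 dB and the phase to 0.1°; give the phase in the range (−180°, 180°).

At ω = 41 rad/s:
zero (1 + j41·0.5) = 1 + j20.5 → |·| ≈ 20.524, ∠ ≈ 87.21°
zero (1 + j41·0.1) = 1 + j4.1 → |·| ≈ 4.2202, ∠ ≈ 76.29°
pole (1 + j41·1) = 1 + j41 → |·| ≈ 41.012, ∠ ≈ 88.60°
pole (1 + j41·0.04) = 1 + j1.64 → |·| ≈ 1.9208, ∠ ≈ 58.63°
|G| = 40 · 20.524 · 4.2202 / (41.012 · 1.9208) ≈ 43.981
Gain = 20 log₁₀(43.981) ≈ 32.87 dB
∠G = (87.21° + 76.29°) − (88.60° + 58.63°) = 16.27°

32.9 dB, 16.3°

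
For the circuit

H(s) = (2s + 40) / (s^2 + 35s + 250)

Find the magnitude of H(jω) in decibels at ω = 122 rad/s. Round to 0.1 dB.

Substitute s = j122:
Numerator: 2(j122) + 40 = 40 + j244
Denominator: (j122)^2 + 35(j122) + 250 = -14634 + j4270
|N| = √(40² + 244²) ≈ 247.26, ∠N ≈ 80.69°
|D| = √(14634² + 4270²) ≈ 15244, ∠D ≈ 163.73°
|H| = 247.26 / 15244 ≈ 0.01622
Gain = 20 log₁₀(0.01622) ≈ -35.80 dB

-35.8 dB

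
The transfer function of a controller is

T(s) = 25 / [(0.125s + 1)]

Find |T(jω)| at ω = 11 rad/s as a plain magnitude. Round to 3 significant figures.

14.7

At ω = 11 rad/s:
pole (1 + j11·0.125) = 1 + j1.375 → |·| ≈ 1.7002, ∠ ≈ 53.97°
|T| = 25 · 1 / (1.7002) ≈ 14.704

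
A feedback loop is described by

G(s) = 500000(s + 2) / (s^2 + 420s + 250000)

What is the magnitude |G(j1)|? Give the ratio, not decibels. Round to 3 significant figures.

At s = jω = j1:
zero (s+2): 2 + j1 → |·| = √(2²+1²) = √5 ≈ 2.2361, ∠ = arctan(1/2) ≈ 26.57°
quadratic: (j1)² + 420·j1 + 250000 = 249999 + j420 → |·| ≈ 2.5e+05, ∠ ≈ 0.10°
|G| = 500000 · 2.2361 / 2.5e+05 ≈ 4.4722

4.47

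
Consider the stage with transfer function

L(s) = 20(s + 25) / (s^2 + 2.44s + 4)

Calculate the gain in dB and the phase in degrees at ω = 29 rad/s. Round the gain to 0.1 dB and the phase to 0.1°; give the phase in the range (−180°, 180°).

At s = jω = j29:
zero (s+25): 25 + j29 → |·| = √(25²+29²) = √1466 ≈ 38.288, ∠ = arctan(29/25) ≈ 49.24°
quadratic: (j29)² + 2.44·j29 + 4 = -837 + j70.76 → |·| ≈ 839.99, ∠ ≈ 175.17°
|L| = 20 · 38.288 / 839.99 ≈ 0.91163
Gain = 20 log₁₀(0.91163) ≈ -0.80 dB
∠L = 49.24° − 175.17° = -125.93°

-0.8 dB, -125.9°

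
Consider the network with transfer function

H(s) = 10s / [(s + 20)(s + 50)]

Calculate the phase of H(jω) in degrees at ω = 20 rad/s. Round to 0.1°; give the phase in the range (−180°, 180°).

23.2°

At s = jω = j20:
zero at origin: s = j20 → |·| = 20, ∠ = 90.00°
pole (s+20): 20 + j20 → |·| = √(20²+20²) = √800 ≈ 28.284, ∠ = arctan(20/20) ≈ 45.00°
pole (s+50): 50 + j20 → |·| = √(50²+20²) = √2900 ≈ 53.852, ∠ = arctan(20/50) ≈ 21.80°
∠H = 90.00° − 66.80° = 23.20°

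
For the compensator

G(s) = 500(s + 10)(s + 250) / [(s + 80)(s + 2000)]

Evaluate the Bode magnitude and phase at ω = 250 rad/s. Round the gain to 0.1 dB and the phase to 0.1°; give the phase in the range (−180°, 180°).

At s = jω = j250:
zero (s+10): 10 + j250 → |·| = √(10²+250²) = √62600 ≈ 250.2, ∠ = arctan(250/10) ≈ 87.71°
zero (s+250): 250 + j250 → |·| = √(250²+250²) = √125000 ≈ 353.55, ∠ = arctan(250/250) ≈ 45.00°
pole (s+80): 80 + j250 → |·| = √(80²+250²) = √68900 ≈ 262.49, ∠ = arctan(250/80) ≈ 72.26°
pole (s+2000): 2000 + j250 → |·| = √(2000²+250²) = √4062500 ≈ 2015.6, ∠ = arctan(250/2000) ≈ 7.13°
|G| = 500 · 88458 / 5.2907e+05 ≈ 83.598
Gain = 20 log₁₀(83.598) ≈ 38.44 dB
∠G = 132.71° − 79.39° = 53.32°

38.4 dB, 53.3°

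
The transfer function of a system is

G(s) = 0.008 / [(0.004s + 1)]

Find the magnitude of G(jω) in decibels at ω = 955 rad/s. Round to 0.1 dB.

-53.9 dB

At ω = 955 rad/s:
pole (1 + j955·0.004) = 1 + j3.82 → |·| ≈ 3.9487, ∠ ≈ 75.33°
|G| = 0.008 · 1 / (3.9487) ≈ 0.002026
Gain = 20 log₁₀(0.002026) ≈ -53.87 dB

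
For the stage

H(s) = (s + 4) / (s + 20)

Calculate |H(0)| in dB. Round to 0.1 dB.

-14.0 dB

H(0) = 4 / 20 = 0.2
20 log₁₀(0.2) ≈ -13.98 dB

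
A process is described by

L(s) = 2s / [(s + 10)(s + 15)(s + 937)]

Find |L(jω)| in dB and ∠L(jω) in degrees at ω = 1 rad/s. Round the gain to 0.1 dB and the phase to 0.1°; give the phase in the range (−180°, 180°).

At s = jω = j1:
zero at origin: s = j1 → |·| = 1, ∠ = 90.00°
pole (s+10): 10 + j1 → |·| = √(10²+1²) = √101 ≈ 10.05, ∠ = arctan(1/10) ≈ 5.71°
pole (s+15): 15 + j1 → |·| = √(15²+1²) = √226 ≈ 15.033, ∠ = arctan(1/15) ≈ 3.81°
pole (s+937): 937 + j1 → |·| = √(937²+1²) = √877970 ≈ 937, ∠ = arctan(1/937) ≈ 0.06°
|L| = 2 · 1 / 1.4156e+05 ≈ 1.4128e-05
Gain = 20 log₁₀(1.4128e-05) ≈ -97.00 dB
∠L = 90.00° − 9.58° = 80.42°

-97.0 dB, 80.4°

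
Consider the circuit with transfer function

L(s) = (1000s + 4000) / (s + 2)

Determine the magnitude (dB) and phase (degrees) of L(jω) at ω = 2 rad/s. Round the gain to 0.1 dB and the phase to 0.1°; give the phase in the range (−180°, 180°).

64.0 dB, -18.4°

Substitute s = j2:
Numerator: 1000(j2) + 4000 = 4000 + j2000
Denominator: (j2) + 2 = 2 + j2
|N| = √(4000² + 2000²) ≈ 4472.1, ∠N ≈ 26.57°
|D| = √(2² + 2²) ≈ 2.8284, ∠D ≈ 45.00°
|L| = 4472.1 / 2.8284 ≈ 1581.1
Gain = 20 log₁₀(1581.1) ≈ 63.98 dB
∠L = 26.57° − 45.00° = -18.43°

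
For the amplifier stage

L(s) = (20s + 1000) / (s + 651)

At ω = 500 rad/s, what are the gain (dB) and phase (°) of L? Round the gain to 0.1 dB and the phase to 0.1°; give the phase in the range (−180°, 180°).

21.8 dB, 46.8°

Substitute s = j500:
Numerator: 20(j500) + 1000 = 1000 + j10000
Denominator: (j500) + 651 = 651 + j500
|N| = √(1000² + 10000²) ≈ 10050, ∠N ≈ 84.29°
|D| = √(651² + 500²) ≈ 820.85, ∠D ≈ 37.53°
|L| = 10050 / 820.85 ≈ 12.243
Gain = 20 log₁₀(12.243) ≈ 21.76 dB
∠L = 84.29° − 37.53° = 46.76°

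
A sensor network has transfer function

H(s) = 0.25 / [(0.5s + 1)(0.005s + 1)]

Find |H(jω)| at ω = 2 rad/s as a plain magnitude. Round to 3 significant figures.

0.177

At ω = 2 rad/s:
pole (1 + j2·0.5) = 1 + j1 → |·| ≈ 1.4142, ∠ ≈ 45.00°
pole (1 + j2·0.005) = 1 + j0.01 → |·| ≈ 1, ∠ ≈ 0.57°
|H| = 0.25 · 1 / (1.4142 · 1) ≈ 0.17678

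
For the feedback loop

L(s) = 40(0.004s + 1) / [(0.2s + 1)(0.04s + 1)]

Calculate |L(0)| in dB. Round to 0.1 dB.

32.0 dB

L(0) = 40 · 1 / 1 = 40
20 log₁₀(40) ≈ 32.04 dB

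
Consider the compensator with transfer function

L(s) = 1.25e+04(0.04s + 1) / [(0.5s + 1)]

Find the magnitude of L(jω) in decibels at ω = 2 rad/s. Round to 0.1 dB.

At ω = 2 rad/s:
zero (1 + j2·0.04) = 1 + j0.08 → |·| ≈ 1.0032, ∠ ≈ 4.57°
pole (1 + j2·0.5) = 1 + j1 → |·| ≈ 1.4142, ∠ ≈ 45.00°
|L| = 1.25e+04 · 1.0032 / (1.4142) ≈ 8867.2
Gain = 20 log₁₀(8867.2) ≈ 78.96 dB

79.0 dB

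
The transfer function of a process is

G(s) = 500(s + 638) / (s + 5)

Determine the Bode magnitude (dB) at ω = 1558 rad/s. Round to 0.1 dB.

At s = jω = j1558:
zero (s+638): 638 + j1558 → |·| = √(638²+1558²) = √2834408 ≈ 1683.6, ∠ = arctan(1558/638) ≈ 67.73°
pole (s+5): 5 + j1558 → |·| = √(5²+1558²) = √2427389 ≈ 1558, ∠ = arctan(1558/5) ≈ 89.82°
|G| = 500 · 1683.6 / 1558 ≈ 540.31
Gain = 20 log₁₀(540.31) ≈ 54.65 dB

54.7 dB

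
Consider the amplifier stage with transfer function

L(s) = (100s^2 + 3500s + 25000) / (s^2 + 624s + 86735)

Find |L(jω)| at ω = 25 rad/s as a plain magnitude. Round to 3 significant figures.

Substitute s = j25:
Numerator: 100(j25)^2 + 3500(j25) + 25000 = -37500 + j87500
Denominator: (j25)^2 + 624(j25) + 86735 = 86110 + j15600
|N| = √(37500² + 87500²) ≈ 95197, ∠N ≈ 113.20°
|D| = √(86110² + 15600²) ≈ 87512, ∠D ≈ 10.27°
|L| = 95197 / 87512 ≈ 1.0878

1.09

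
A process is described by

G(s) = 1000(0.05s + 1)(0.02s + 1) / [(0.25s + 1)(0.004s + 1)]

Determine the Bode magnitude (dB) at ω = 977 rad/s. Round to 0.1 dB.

59.7 dB

At ω = 977 rad/s:
zero (1 + j977·0.05) = 1 + j48.85 → |·| ≈ 48.86, ∠ ≈ 88.83°
zero (1 + j977·0.02) = 1 + j19.54 → |·| ≈ 19.566, ∠ ≈ 87.07°
pole (1 + j977·0.25) = 1 + j244.25 → |·| ≈ 244.25, ∠ ≈ 89.77°
pole (1 + j977·0.004) = 1 + j3.908 → |·| ≈ 4.0339, ∠ ≈ 75.65°
|G| = 1000 · 48.86 · 19.566 / (244.25 · 4.0339) ≈ 970.28
Gain = 20 log₁₀(970.28) ≈ 59.74 dB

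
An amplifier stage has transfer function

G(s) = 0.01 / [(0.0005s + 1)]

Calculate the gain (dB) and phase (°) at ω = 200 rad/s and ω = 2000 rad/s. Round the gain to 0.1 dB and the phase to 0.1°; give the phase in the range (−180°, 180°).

ω = 200: -40.0 dB, -5.7°; ω = 2000: -43.0 dB, -45.0°

At ω = 200 rad/s:
pole (1 + j200·0.0005) = 1 + j0.1 → |·| ≈ 1.005, ∠ ≈ 5.71°
|G| = 0.01 · 1 / (1.005) ≈ 0.0099502
Gain = 20 log₁₀(0.0099502) ≈ -40.04 dB
∠G = (0°) − (5.71°) = -5.71°

At ω = 2000 rad/s:
pole (1 + j2000·0.0005) = 1 + j1 → |·| ≈ 1.4142, ∠ ≈ 45.00°
|G| = 0.01 · 1 / (1.4142) ≈ 0.0070711
Gain = 20 log₁₀(0.0070711) ≈ -43.01 dB
∠G = (0°) − (45.00°) = -45.00°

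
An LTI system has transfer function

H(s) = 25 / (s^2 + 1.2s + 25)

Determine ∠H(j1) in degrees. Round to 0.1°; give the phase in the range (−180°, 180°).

At s = jω = j1:
quadratic: (j1)² + 1.2·j1 + 25 = 24 + j1.2 → |·| ≈ 24.03, ∠ ≈ 2.86°
∠H = 0.00° − 2.86° = -2.86°

-2.9°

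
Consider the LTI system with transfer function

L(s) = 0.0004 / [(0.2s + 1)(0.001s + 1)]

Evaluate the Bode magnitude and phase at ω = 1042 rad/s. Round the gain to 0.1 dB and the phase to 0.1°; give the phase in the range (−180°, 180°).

At ω = 1042 rad/s:
pole (1 + j1042·0.2) = 1 + j208.4 → |·| ≈ 208.4, ∠ ≈ 89.73°
pole (1 + j1042·0.001) = 1 + j1.042 → |·| ≈ 1.4442, ∠ ≈ 46.18°
|L| = 0.0004 · 1 / (208.4 · 1.4442) ≈ 1.329e-06
Gain = 20 log₁₀(1.329e-06) ≈ -117.53 dB
∠L = (0°) − (89.73° + 46.18°) = -135.91°

-117.5 dB, -135.9°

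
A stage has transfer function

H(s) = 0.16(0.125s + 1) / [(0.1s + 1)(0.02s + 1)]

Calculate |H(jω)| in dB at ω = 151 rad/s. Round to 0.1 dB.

At ω = 151 rad/s:
zero (1 + j151·0.125) = 1 + j18.875 → |·| ≈ 18.901, ∠ ≈ 86.97°
pole (1 + j151·0.1) = 1 + j15.1 → |·| ≈ 15.133, ∠ ≈ 86.21°
pole (1 + j151·0.02) = 1 + j3.02 → |·| ≈ 3.1813, ∠ ≈ 71.68°
|H| = 0.16 · 18.901 / (15.133 · 3.1813) ≈ 0.062817
Gain = 20 log₁₀(0.062817) ≈ -24.04 dB

-24.0 dB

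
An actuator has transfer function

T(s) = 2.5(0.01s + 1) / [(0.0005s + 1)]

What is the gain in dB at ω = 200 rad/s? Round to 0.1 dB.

14.9 dB

At ω = 200 rad/s:
zero (1 + j200·0.01) = 1 + j2 → |·| ≈ 2.2361, ∠ ≈ 63.43°
pole (1 + j200·0.0005) = 1 + j0.1 → |·| ≈ 1.005, ∠ ≈ 5.71°
|T| = 2.5 · 2.2361 / (1.005) ≈ 5.5624
Gain = 20 log₁₀(5.5624) ≈ 14.91 dB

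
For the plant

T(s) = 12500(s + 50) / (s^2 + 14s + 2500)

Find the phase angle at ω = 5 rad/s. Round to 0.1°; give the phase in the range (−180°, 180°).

At s = jω = j5:
zero (s+50): 50 + j5 → |·| = √(50²+5²) = √2525 ≈ 50.249, ∠ = arctan(5/50) ≈ 5.71°
quadratic: (j5)² + 14·j5 + 2500 = 2475 + j70 → |·| ≈ 2476, ∠ ≈ 1.62°
∠T = 5.71° − 1.62° = 4.09°

4.1°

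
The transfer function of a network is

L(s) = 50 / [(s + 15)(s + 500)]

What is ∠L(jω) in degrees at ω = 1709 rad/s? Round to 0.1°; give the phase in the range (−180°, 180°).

-163.2°

At s = jω = j1709:
pole (s+15): 15 + j1709 → |·| = √(15²+1709²) = √2920906 ≈ 1709.1, ∠ = arctan(1709/15) ≈ 89.50°
pole (s+500): 500 + j1709 → |·| = √(500²+1709²) = √3170681 ≈ 1780.6, ∠ = arctan(1709/500) ≈ 73.69°
∠L = 0.00° − 163.19° = -163.19°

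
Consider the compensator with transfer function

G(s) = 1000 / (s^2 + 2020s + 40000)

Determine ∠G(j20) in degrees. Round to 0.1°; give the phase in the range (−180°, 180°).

-45.6°

Substitute s = j20:
Numerator: 1000 = 1000 + j0
Denominator: (j20)^2 + 2020(j20) + 40000 = 39600 + j40400
|N| = √(1000² + 0²) ≈ 1000, ∠N ≈ 0.00°
|D| = √(39600² + 40400²) ≈ 56571, ∠D ≈ 45.57°
∠G = 0.00° − 45.57° = -45.57°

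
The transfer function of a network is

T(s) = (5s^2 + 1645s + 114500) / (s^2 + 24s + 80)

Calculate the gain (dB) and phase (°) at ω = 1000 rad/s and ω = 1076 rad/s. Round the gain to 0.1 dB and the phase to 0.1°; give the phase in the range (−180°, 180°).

ω = 1000: 14.2 dB, -17.2°; ω = 1076: 14.2 dB, -16.0°

Substitute s = j1000:
Numerator: 5(j1000)^2 + 1645(j1000) + 114500 = -4885500 + j1645000
Denominator: (j1000)^2 + 24(j1000) + 80 = -999920 + j24000
|N| = √(4885500² + 1645000²) ≈ 5.155e+06, ∠N ≈ 161.39°
|D| = √(999920² + 24000²) ≈ 1.0002e+06, ∠D ≈ 178.63°
|T| = 5.155e+06 / 1.0002e+06 ≈ 5.154
Gain = 20 log₁₀(5.154) ≈ 14.24 dB
∠T = 161.39° − 178.63° = -17.24°

Substitute s = j1076:
Numerator: 5(j1076)^2 + 1645(j1076) + 114500 = -5674380 + j1770020
Denominator: (j1076)^2 + 24(j1076) + 80 = -1157696 + j25824
|N| = √(5674380² + 1770020²) ≈ 5.944e+06, ∠N ≈ 162.68°
|D| = √(1157696² + 25824²) ≈ 1.158e+06, ∠D ≈ 178.72°
|T| = 5.944e+06 / 1.158e+06 ≈ 5.133
Gain = 20 log₁₀(5.133) ≈ 14.21 dB
∠T = 162.68° − 178.72° = -16.04°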